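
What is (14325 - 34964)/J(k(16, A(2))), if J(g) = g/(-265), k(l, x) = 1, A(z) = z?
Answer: 5469335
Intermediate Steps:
J(g) = -g/265 (J(g) = g*(-1/265) = -g/265)
(14325 - 34964)/J(k(16, A(2))) = (14325 - 34964)/((-1/265*1)) = -20639/(-1/265) = -20639*(-265) = 5469335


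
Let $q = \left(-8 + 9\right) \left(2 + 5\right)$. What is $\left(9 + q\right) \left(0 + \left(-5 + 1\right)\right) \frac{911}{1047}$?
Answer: $- \frac{58304}{1047} \approx -55.687$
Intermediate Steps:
$q = 7$ ($q = 1 \cdot 7 = 7$)
$\left(9 + q\right) \left(0 + \left(-5 + 1\right)\right) \frac{911}{1047} = \left(9 + 7\right) \left(0 + \left(-5 + 1\right)\right) \frac{911}{1047} = 16 \left(0 - 4\right) 911 \cdot \frac{1}{1047} = 16 \left(-4\right) \frac{911}{1047} = \left(-64\right) \frac{911}{1047} = - \frac{58304}{1047}$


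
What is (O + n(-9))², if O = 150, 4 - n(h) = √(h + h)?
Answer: 23698 - 924*I*√2 ≈ 23698.0 - 1306.7*I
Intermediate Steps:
n(h) = 4 - √2*√h (n(h) = 4 - √(h + h) = 4 - √(2*h) = 4 - √2*√h)
(O + n(-9))² = (150 + (4 - √2*√(-9)))² = (150 + (4 - √2*3*I))² = (150 + (4 - 3*I*√2))² = (154 - 3*I*√2)²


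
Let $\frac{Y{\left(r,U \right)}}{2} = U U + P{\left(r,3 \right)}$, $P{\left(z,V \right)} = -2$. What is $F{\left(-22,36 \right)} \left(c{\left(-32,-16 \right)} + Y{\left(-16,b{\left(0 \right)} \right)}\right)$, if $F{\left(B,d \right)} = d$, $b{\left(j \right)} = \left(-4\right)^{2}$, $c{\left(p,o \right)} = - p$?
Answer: $19440$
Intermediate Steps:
$b{\left(j \right)} = 16$
$Y{\left(r,U \right)} = -4 + 2 U^{2}$ ($Y{\left(r,U \right)} = 2 \left(U U - 2\right) = 2 \left(U^{2} - 2\right) = 2 \left(-2 + U^{2}\right) = -4 + 2 U^{2}$)
$F{\left(-22,36 \right)} \left(c{\left(-32,-16 \right)} + Y{\left(-16,b{\left(0 \right)} \right)}\right) = 36 \left(\left(-1\right) \left(-32\right) - \left(4 - 2 \cdot 16^{2}\right)\right) = 36 \left(32 + \left(-4 + 2 \cdot 256\right)\right) = 36 \left(32 + \left(-4 + 512\right)\right) = 36 \left(32 + 508\right) = 36 \cdot 540 = 19440$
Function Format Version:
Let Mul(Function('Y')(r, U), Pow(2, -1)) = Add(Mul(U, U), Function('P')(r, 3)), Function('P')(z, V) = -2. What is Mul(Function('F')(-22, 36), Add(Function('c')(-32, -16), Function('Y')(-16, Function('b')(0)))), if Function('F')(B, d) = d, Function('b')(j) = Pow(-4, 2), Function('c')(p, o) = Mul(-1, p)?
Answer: 19440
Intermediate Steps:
Function('b')(j) = 16
Function('Y')(r, U) = Add(-4, Mul(2, Pow(U, 2))) (Function('Y')(r, U) = Mul(2, Add(Mul(U, U), -2)) = Mul(2, Add(Pow(U, 2), -2)) = Mul(2, Add(-2, Pow(U, 2))) = Add(-4, Mul(2, Pow(U, 2))))
Mul(Function('F')(-22, 36), Add(Function('c')(-32, -16), Function('Y')(-16, Function('b')(0)))) = Mul(36, Add(Mul(-1, -32), Add(-4, Mul(2, Pow(16, 2))))) = Mul(36, Add(32, Add(-4, Mul(2, 256)))) = Mul(36, Add(32, Add(-4, 512))) = Mul(36, Add(32, 508)) = Mul(36, 540) = 19440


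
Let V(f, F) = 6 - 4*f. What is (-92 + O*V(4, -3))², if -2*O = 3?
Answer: 5929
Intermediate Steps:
O = -3/2 (O = -½*3 = -3/2 ≈ -1.5000)
(-92 + O*V(4, -3))² = (-92 - 3*(6 - 4*4)/2)² = (-92 - 3*(6 - 16)/2)² = (-92 - 3/2*(-10))² = (-92 + 15)² = (-77)² = 5929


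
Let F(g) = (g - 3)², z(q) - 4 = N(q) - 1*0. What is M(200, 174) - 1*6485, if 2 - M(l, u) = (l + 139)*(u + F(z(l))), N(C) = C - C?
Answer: -65808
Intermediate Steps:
N(C) = 0
z(q) = 4 (z(q) = 4 + (0 - 1*0) = 4 + (0 + 0) = 4 + 0 = 4)
F(g) = (-3 + g)²
M(l, u) = 2 - (1 + u)*(139 + l) (M(l, u) = 2 - (l + 139)*(u + (-3 + 4)²) = 2 - (139 + l)*(u + 1²) = 2 - (139 + l)*(u + 1) = 2 - (139 + l)*(1 + u) = 2 - (1 + u)*(139 + l))
M(200, 174) - 1*6485 = (-137 - 1*200 - 139*174 - 1*200*174) - 1*6485 = (-137 - 200 - 24186 - 34800) - 6485 = -59323 - 6485 = -65808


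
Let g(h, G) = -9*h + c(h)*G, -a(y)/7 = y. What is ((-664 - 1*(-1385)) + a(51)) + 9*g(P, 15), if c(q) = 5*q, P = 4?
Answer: 2740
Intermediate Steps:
a(y) = -7*y
g(h, G) = -9*h + 5*G*h (g(h, G) = -9*h + (5*h)*G = -9*h + 5*G*h)
((-664 - 1*(-1385)) + a(51)) + 9*g(P, 15) = ((-664 - 1*(-1385)) - 7*51) + 9*(4*(-9 + 5*15)) = ((-664 + 1385) - 357) + 9*(4*(-9 + 75)) = (721 - 357) + 9*(4*66) = 364 + 9*264 = 364 + 2376 = 2740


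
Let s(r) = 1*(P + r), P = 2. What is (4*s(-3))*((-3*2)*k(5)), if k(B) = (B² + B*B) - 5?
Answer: 1080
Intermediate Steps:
s(r) = 2 + r (s(r) = 1*(2 + r) = 2 + r)
k(B) = -5 + 2*B² (k(B) = (B² + B²) - 5 = 2*B² - 5 = -5 + 2*B²)
(4*s(-3))*((-3*2)*k(5)) = (4*(2 - 3))*((-3*2)*(-5 + 2*5²)) = (4*(-1))*(-6*(-5 + 2*25)) = -(-24)*(-5 + 50) = -(-24)*45 = -4*(-270) = 1080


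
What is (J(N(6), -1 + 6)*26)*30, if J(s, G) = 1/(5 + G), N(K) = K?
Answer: 78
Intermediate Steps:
(J(N(6), -1 + 6)*26)*30 = (26/(5 + (-1 + 6)))*30 = (26/(5 + 5))*30 = (26/10)*30 = ((⅒)*26)*30 = (13/5)*30 = 78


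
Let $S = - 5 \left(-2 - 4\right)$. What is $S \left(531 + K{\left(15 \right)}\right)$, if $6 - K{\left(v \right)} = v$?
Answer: $15660$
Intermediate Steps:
$K{\left(v \right)} = 6 - v$
$S = 30$ ($S = \left(-5\right) \left(-6\right) = 30$)
$S \left(531 + K{\left(15 \right)}\right) = 30 \left(531 + \left(6 - 15\right)\right) = 30 \left(531 - 9\right) = 30 \cdot 522 = 15660$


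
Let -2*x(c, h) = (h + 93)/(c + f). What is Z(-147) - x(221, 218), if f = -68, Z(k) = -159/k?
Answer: 31457/14994 ≈ 2.0980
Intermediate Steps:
x(c, h) = -(93 + h)/(2*(-68 + c)) (x(c, h) = -(h + 93)/(2*(c - 68)) = -(93 + h)/(2*(-68 + c)))
Z(-147) - x(221, 218) = -159/(-147) - (-93 - 1*218)/(2*(-68 + 221)) = -159*(-1/147) - (-93 - 218)/(2*153) = 53/49 - (-311)/(2*153) = 53/49 - 1*(-311/306) = 53/49 + 311/306 = 31457/14994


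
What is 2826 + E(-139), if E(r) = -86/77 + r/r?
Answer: 217593/77 ≈ 2825.9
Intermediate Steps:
E(r) = -9/77 (E(r) = -86*1/77 + 1 = -86/77 + 1 = -9/77)
2826 + E(-139) = 2826 - 9/77 = 217593/77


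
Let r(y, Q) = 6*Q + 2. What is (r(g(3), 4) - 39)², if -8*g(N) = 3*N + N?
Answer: 169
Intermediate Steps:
g(N) = -N/2 (g(N) = -(3*N + N)/8 = -N/2)
r(y, Q) = 2 + 6*Q
(r(g(3), 4) - 39)² = ((2 + 6*4) - 39)² = ((2 + 24) - 39)² = (26 - 39)² = (-13)² = 169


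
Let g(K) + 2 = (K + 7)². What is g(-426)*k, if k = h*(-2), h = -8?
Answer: 2808944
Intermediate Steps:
k = 16 (k = -8*(-2) = 16)
g(K) = -2 + (7 + K)² (g(K) = -2 + (K + 7)² = -2 + (7 + K)²)
g(-426)*k = (-2 + (7 - 426)²)*16 = (-2 + (-419)²)*16 = (-2 + 175561)*16 = 175559*16 = 2808944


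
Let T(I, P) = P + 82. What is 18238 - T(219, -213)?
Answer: 18369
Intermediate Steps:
T(I, P) = 82 + P
18238 - T(219, -213) = 18238 - (82 - 213) = 18238 - 1*(-131) = 18238 + 131 = 18369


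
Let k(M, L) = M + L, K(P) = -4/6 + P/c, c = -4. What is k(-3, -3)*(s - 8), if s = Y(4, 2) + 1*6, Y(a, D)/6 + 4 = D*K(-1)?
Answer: 186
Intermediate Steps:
K(P) = -⅔ - P/4 (K(P) = -4/6 + P/(-4) = -4*⅙ + P*(-¼) = -⅔ - P/4)
k(M, L) = L + M
Y(a, D) = -24 - 5*D/2 (Y(a, D) = -24 + 6*(D*(-⅔ - ¼*(-1))) = -24 + 6*(D*(-⅔ + ¼)) = -24 + 6*(D*(-5/12)) = -24 + 6*(-5*D/12) = -24 - 5*D/2)
s = -23 (s = (-24 - 5/2*2) + 1*6 = (-24 - 5) + 6 = -29 + 6 = -23)
k(-3, -3)*(s - 8) = (-3 - 3)*(-23 - 8) = -6*(-31) = 186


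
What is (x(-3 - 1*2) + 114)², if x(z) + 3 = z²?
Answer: 18496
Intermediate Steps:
x(z) = -3 + z²
(x(-3 - 1*2) + 114)² = ((-3 + (-3 - 1*2)²) + 114)² = ((-3 + (-3 - 2)²) + 114)² = ((-3 + (-5)²) + 114)² = ((-3 + 25) + 114)² = (22 + 114)² = 136² = 18496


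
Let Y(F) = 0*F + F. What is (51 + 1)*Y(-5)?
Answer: -260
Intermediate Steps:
Y(F) = F (Y(F) = 0 + F = F)
(51 + 1)*Y(-5) = (51 + 1)*(-5) = 52*(-5) = -260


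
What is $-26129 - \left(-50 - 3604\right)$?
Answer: $-22475$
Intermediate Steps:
$-26129 - \left(-50 - 3604\right) = -26129 - -3654 = -26129 + 3654 = -22475$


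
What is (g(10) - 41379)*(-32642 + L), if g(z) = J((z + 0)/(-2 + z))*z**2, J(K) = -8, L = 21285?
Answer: 479026903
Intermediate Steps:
g(z) = -8*z**2
(g(10) - 41379)*(-32642 + L) = (-8*10**2 - 41379)*(-32642 + 21285) = (-8*100 - 41379)*(-11357) = (-800 - 41379)*(-11357) = -42179*(-11357) = 479026903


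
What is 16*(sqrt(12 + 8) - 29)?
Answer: -464 + 32*sqrt(5) ≈ -392.45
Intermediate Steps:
16*(sqrt(12 + 8) - 29) = 16*(sqrt(20) - 29) = 16*(2*sqrt(5) - 29) = 16*(-29 + 2*sqrt(5)) = -464 + 32*sqrt(5)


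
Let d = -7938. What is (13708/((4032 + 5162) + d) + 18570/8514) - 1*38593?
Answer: -17189893895/445566 ≈ -38580.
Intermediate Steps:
(13708/((4032 + 5162) + d) + 18570/8514) - 1*38593 = (13708/((4032 + 5162) - 7938) + 18570/8514) - 1*38593 = (13708/(9194 - 7938) + 18570*(1/8514)) - 38593 = (13708/1256 + 3095/1419) - 38593 = (13708*(1/1256) + 3095/1419) - 38593 = (3427/314 + 3095/1419) - 38593 = 5834743/445566 - 38593 = -17189893895/445566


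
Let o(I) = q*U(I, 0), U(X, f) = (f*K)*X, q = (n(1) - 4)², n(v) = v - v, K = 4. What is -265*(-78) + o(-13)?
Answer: 20670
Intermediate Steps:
n(v) = 0
q = 16 (q = (0 - 4)² = (-4)² = 16)
U(X, f) = 4*X*f (U(X, f) = (f*4)*X = (4*f)*X = 4*X*f)
o(I) = 0 (o(I) = 16*(4*I*0) = 16*0 = 0)
-265*(-78) + o(-13) = -265*(-78) + 0 = 20670 + 0 = 20670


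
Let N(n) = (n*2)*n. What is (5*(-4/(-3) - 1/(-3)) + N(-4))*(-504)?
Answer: -20328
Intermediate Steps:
N(n) = 2*n**2 (N(n) = (2*n)*n = 2*n**2)
(5*(-4/(-3) - 1/(-3)) + N(-4))*(-504) = (5*(-4/(-3) - 1/(-3)) + 2*(-4)**2)*(-504) = (5*(-4*(-1/3) - 1*(-1/3)) + 2*16)*(-504) = (5*(4/3 + 1/3) + 32)*(-504) = (5*(5/3) + 32)*(-504) = (25/3 + 32)*(-504) = (121/3)*(-504) = -20328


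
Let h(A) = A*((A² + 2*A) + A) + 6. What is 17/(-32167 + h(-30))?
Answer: -17/56461 ≈ -0.00030109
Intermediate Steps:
h(A) = 6 + A*(A² + 3*A) (h(A) = A*(A² + 3*A) + 6 = 6 + A*(A² + 3*A))
17/(-32167 + h(-30)) = 17/(-32167 + (6 + (-30)³ + 3*(-30)²)) = 17/(-32167 + (6 - 27000 + 3*900)) = 17/(-32167 + (6 - 27000 + 2700)) = 17/(-32167 - 24294) = 17/(-56461) = -1/56461*17 = -17/56461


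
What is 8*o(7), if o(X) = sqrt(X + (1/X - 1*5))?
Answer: 8*sqrt(105)/7 ≈ 11.711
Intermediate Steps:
o(X) = sqrt(-5 + X + 1/X) (o(X) = sqrt(X + (1/X - 5)) = sqrt(X + (-5 + 1/X)) = sqrt(-5 + X + 1/X))
8*o(7) = 8*sqrt(-5 + 7 + 1/7) = 8*sqrt(15/7) = 8*(sqrt(105)/7) = 8*sqrt(105)/7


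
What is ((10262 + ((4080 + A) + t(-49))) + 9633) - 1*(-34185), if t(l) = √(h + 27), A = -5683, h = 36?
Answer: 52477 + 3*√7 ≈ 52485.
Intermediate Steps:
t(l) = 3*√7 (t(l) = √(36 + 27) = √63 = 3*√7)
((10262 + ((4080 + A) + t(-49))) + 9633) - 1*(-34185) = ((10262 + ((4080 - 5683) + 3*√7)) + 9633) - 1*(-34185) = ((10262 + (-1603 + 3*√7)) + 9633) + 34185 = ((8659 + 3*√7) + 9633) + 34185 = (18292 + 3*√7) + 34185 = 52477 + 3*√7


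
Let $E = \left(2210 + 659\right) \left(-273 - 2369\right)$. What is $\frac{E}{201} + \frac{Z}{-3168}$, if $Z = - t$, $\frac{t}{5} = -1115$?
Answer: $- \frac{8004745813}{212256} \approx -37713.0$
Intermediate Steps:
$t = -5575$ ($t = 5 \left(-1115\right) = -5575$)
$Z = 5575$ ($Z = \left(-1\right) \left(-5575\right) = 5575$)
$E = -7579898$ ($E = 2869 \left(-2642\right) = -7579898$)
$\frac{E}{201} + \frac{Z}{-3168} = - \frac{7579898}{201} + \frac{5575}{-3168} = \left(-7579898\right) \frac{1}{201} + 5575 \left(- \frac{1}{3168}\right) = - \frac{7579898}{201} - \frac{5575}{3168} = - \frac{8004745813}{212256}$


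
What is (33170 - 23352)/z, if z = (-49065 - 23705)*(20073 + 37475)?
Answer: -4909/2093883980 ≈ -2.3444e-6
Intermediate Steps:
z = -4187767960 (z = -72770*57548 = -4187767960)
(33170 - 23352)/z = (33170 - 23352)/(-4187767960) = 9818*(-1/4187767960) = -4909/2093883980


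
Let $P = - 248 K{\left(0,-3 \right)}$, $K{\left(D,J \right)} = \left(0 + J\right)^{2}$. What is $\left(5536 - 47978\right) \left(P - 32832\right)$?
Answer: $1488186288$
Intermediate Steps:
$K{\left(D,J \right)} = J^{2}$
$P = -2232$ ($P = - 248 \left(-3\right)^{2} = \left(-248\right) 9 = -2232$)
$\left(5536 - 47978\right) \left(P - 32832\right) = \left(5536 - 47978\right) \left(-2232 - 32832\right) = \left(-42442\right) \left(-35064\right) = 1488186288$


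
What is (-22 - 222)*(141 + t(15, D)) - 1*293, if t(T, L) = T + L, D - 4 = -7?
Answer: -37625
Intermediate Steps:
D = -3 (D = 4 - 7 = -3)
t(T, L) = L + T
(-22 - 222)*(141 + t(15, D)) - 1*293 = (-22 - 222)*(141 + (-3 + 15)) - 1*293 = -244*(141 + 12) - 293 = -244*153 - 293 = -37332 - 293 = -37625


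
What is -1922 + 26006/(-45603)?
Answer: -87674972/45603 ≈ -1922.6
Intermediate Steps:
-1922 + 26006/(-45603) = -1922 + 26006*(-1/45603) = -1922 - 26006/45603 = -87674972/45603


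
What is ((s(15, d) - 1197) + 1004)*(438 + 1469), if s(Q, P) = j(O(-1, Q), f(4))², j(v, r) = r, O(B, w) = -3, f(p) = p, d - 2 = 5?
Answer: -337539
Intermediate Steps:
d = 7 (d = 2 + 5 = 7)
s(Q, P) = 16 (s(Q, P) = 4² = 16)
((s(15, d) - 1197) + 1004)*(438 + 1469) = ((16 - 1197) + 1004)*(438 + 1469) = (-1181 + 1004)*1907 = -177*1907 = -337539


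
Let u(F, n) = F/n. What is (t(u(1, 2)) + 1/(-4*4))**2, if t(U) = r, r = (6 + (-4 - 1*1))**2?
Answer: 225/256 ≈ 0.87891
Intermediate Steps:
r = 1 (r = (6 + (-4 - 1))**2 = (6 - 5)**2 = 1**2 = 1)
t(U) = 1
(t(u(1, 2)) + 1/(-4*4))**2 = (1 + 1/(-4*4))**2 = (1 + 1/(-16))**2 = (1 - 1/16)**2 = (15/16)**2 = 225/256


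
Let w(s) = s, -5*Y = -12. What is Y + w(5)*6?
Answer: 162/5 ≈ 32.400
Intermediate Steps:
Y = 12/5 (Y = -1/5*(-12) = 12/5 ≈ 2.4000)
Y + w(5)*6 = 12/5 + 5*6 = 12/5 + 30 = 162/5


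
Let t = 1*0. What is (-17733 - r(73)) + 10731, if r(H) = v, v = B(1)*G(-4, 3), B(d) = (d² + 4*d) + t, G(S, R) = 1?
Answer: -7007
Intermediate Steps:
t = 0
B(d) = d² + 4*d (B(d) = (d² + 4*d) + 0 = d² + 4*d)
v = 5 (v = (1*(4 + 1))*1 = (1*5)*1 = 5*1 = 5)
r(H) = 5
(-17733 - r(73)) + 10731 = (-17733 - 1*5) + 10731 = (-17733 - 5) + 10731 = -17738 + 10731 = -7007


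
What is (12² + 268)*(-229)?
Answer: -94348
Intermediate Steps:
(12² + 268)*(-229) = (144 + 268)*(-229) = 412*(-229) = -94348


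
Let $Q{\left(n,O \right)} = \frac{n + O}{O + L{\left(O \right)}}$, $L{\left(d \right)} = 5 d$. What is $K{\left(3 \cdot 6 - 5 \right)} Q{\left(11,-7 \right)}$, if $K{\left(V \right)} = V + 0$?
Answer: $- \frac{26}{21} \approx -1.2381$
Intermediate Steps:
$Q{\left(n,O \right)} = \frac{O + n}{6 O}$ ($Q{\left(n,O \right)} = \frac{n + O}{O + 5 O} = \frac{O + n}{6 O}$)
$K{\left(V \right)} = V$
$K{\left(3 \cdot 6 - 5 \right)} Q{\left(11,-7 \right)} = \left(3 \cdot 6 - 5\right) \frac{-7 + 11}{6 \left(-7\right)} = \left(18 - 5\right) \frac{1}{6} \left(- \frac{1}{7}\right) 4 = 13 \left(- \frac{2}{21}\right) = - \frac{26}{21}$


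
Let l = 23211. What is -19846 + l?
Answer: 3365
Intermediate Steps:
-19846 + l = -19846 + 23211 = 3365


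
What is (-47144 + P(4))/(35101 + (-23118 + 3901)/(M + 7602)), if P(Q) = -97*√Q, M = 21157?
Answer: -680696771/504725221 ≈ -1.3486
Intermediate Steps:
(-47144 + P(4))/(35101 + (-23118 + 3901)/(M + 7602)) = (-47144 - 97*√4)/(35101 + (-23118 + 3901)/(21157 + 7602)) = (-47144 - 97*2)/(35101 - 19217/28759) = (-47144 - 194)/(35101 - 19217*1/28759) = -47338/(35101 - 19217/28759) = -47338/1009450442/28759 = -47338*28759/1009450442 = -680696771/504725221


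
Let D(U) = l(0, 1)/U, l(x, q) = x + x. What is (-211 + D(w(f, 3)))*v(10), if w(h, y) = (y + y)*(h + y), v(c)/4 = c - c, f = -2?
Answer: 0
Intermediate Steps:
v(c) = 0 (v(c) = 4*(c - c) = 4*0 = 0)
l(x, q) = 2*x
w(h, y) = 2*y*(h + y) (w(h, y) = (2*y)*(h + y) = 2*y*(h + y))
D(U) = 0 (D(U) = (2*0)/U = 0/U = 0)
(-211 + D(w(f, 3)))*v(10) = (-211 + 0)*0 = -211*0 = 0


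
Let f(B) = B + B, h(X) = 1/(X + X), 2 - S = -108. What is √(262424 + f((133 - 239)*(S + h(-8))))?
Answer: √956469/2 ≈ 489.00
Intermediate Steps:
S = 110 (S = 2 - 1*(-108) = 2 + 108 = 110)
h(X) = 1/(2*X)
f(B) = 2*B
√(262424 + f((133 - 239)*(S + h(-8)))) = √(262424 + 2*((133 - 239)*(110 + (½)/(-8)))) = √(262424 + 2*(-106*(110 + (½)*(-⅛)))) = √(262424 + 2*(-106*(110 - 1/16))) = √(262424 + 2*(-106*1759/16)) = √(262424 + 2*(-93227/8)) = √(262424 - 93227/4) = √(956469/4) = √956469/2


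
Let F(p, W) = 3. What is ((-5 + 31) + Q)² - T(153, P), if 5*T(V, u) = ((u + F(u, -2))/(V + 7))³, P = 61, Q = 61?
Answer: 4730617/625 ≈ 7569.0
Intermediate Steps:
T(V, u) = (3 + u)³/(5*(7 + V)³) (T(V, u) = ((u + 3)/(V + 7))³/5 = ((3 + u)/(7 + V))³/5 = ((3 + u)³/(7 + V)³)/5 = (3 + u)³/(5*(7 + V)³))
((-5 + 31) + Q)² - T(153, P) = ((-5 + 31) + 61)² - (3 + 61)³/(5*(7 + 153)³) = (26 + 61)² - 64³/(5*160³) = 87² - 262144/(5*4096000) = 7569 - 1*8/625 = 7569 - 8/625 = 4730617/625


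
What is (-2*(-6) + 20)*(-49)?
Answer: -1568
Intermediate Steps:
(-2*(-6) + 20)*(-49) = (12 + 20)*(-49) = 32*(-49) = -1568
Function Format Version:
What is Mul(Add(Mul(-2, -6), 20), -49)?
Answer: -1568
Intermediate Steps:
Mul(Add(Mul(-2, -6), 20), -49) = Mul(Add(12, 20), -49) = Mul(32, -49) = -1568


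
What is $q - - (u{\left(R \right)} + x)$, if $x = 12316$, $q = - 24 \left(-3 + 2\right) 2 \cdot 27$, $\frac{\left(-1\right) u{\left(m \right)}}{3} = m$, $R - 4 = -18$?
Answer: $13654$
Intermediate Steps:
$R = -14$ ($R = 4 - 18 = -14$)
$u{\left(m \right)} = - 3 m$
$q = 1296$ ($q = - 24 \left(\left(-1\right) 2\right) 27 = \left(-24\right) \left(-2\right) 27 = 48 \cdot 27 = 1296$)
$q - - (u{\left(R \right)} + x) = 1296 - - (\left(-3\right) \left(-14\right) + 12316) = 1296 - - (42 + 12316) = 1296 - \left(-1\right) 12358 = 1296 - -12358 = 1296 + 12358 = 13654$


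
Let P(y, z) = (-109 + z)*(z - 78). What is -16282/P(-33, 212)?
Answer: -8141/6901 ≈ -1.1797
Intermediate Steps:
P(y, z) = (-109 + z)*(-78 + z)
-16282/P(-33, 212) = -16282/(8502 + 212**2 - 187*212) = -16282/(8502 + 44944 - 39644) = -16282/13802 = -16282*1/13802 = -8141/6901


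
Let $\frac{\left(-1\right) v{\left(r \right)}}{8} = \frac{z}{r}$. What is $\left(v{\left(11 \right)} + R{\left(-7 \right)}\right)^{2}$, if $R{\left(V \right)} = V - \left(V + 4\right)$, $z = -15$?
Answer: $\frac{5776}{121} \approx 47.736$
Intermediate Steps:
$v{\left(r \right)} = \frac{120}{r}$ ($v{\left(r \right)} = - 8 \left(- \frac{15}{r}\right) = \frac{120}{r}$)
$R{\left(V \right)} = -4$ ($R{\left(V \right)} = V - \left(4 + V\right) = -4$)
$\left(v{\left(11 \right)} + R{\left(-7 \right)}\right)^{2} = \left(\frac{120}{11} - 4\right)^{2} = \left(\frac{76}{11}\right)^{2} = \frac{5776}{121}$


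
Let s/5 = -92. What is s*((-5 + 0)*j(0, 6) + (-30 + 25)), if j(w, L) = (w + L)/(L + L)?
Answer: 3450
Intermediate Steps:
j(w, L) = (L + w)/(2*L) (j(w, L) = (L + w)/((2*L)) = (L + w)*(1/(2*L)) = (L + w)/(2*L))
s = -460 (s = 5*(-92) = -460)
s*((-5 + 0)*j(0, 6) + (-30 + 25)) = -460*((-5 + 0)*((1/2)*(6 + 0)/6) + (-30 + 25)) = -460*(-5*6/(2*6) - 5) = -460*(-5*1/2 - 5) = -460*(-5/2 - 5) = -460*(-15/2) = 3450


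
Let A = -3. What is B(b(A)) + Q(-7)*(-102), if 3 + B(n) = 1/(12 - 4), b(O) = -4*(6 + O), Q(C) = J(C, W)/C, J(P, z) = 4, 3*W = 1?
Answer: 3103/56 ≈ 55.411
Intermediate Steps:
W = 1/3 (W = (1/3)*1 = 1/3 ≈ 0.33333)
Q(C) = 4/C
b(O) = -24 - 4*O
B(n) = -23/8 (B(n) = -3 + 1/(12 - 4) = -3 + 1/8 = -23/8)
B(b(A)) + Q(-7)*(-102) = -23/8 + (4/(-7))*(-102) = -23/8 + (4*(-1/7))*(-102) = -23/8 - 4/7*(-102) = -23/8 + 408/7 = 3103/56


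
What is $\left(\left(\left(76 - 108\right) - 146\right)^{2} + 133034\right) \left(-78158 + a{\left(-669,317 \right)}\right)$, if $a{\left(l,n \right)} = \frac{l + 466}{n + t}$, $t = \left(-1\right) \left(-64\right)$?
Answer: $- \frac{1635012885306}{127} \approx -1.2874 \cdot 10^{10}$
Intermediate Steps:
$t = 64$
$a{\left(l,n \right)} = \frac{466 + l}{64 + n}$ ($a{\left(l,n \right)} = \frac{l + 466}{n + 64} = \frac{466 + l}{64 + n}$)
$\left(\left(\left(76 - 108\right) - 146\right)^{2} + 133034\right) \left(-78158 + a{\left(-669,317 \right)}\right) = \left(\left(\left(76 - 108\right) - 146\right)^{2} + 133034\right) \left(-78158 + \frac{466 - 669}{64 + 317}\right) = \left(\left(-32 - 146\right)^{2} + 133034\right) \left(-78158 + \frac{1}{381} \left(-203\right)\right) = \left(\left(-178\right)^{2} + 133034\right) \left(-78158 + \frac{1}{381} \left(-203\right)\right) = \left(31684 + 133034\right) \left(-78158 - \frac{203}{381}\right) = 164718 \left(- \frac{29778401}{381}\right) = - \frac{1635012885306}{127}$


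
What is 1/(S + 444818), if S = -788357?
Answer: -1/343539 ≈ -2.9109e-6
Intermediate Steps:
1/(S + 444818) = 1/(-788357 + 444818) = 1/(-343539) = -1/343539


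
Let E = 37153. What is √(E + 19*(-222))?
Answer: √32935 ≈ 181.48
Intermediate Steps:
√(E + 19*(-222)) = √(37153 + 19*(-222)) = √(37153 - 4218) = √32935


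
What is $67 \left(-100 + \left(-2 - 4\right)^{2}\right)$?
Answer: $-4288$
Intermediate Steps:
$67 \left(-100 + \left(-2 - 4\right)^{2}\right) = 67 \left(-100 + \left(-6\right)^{2}\right) = 67 \left(-100 + 36\right) = 67 \left(-64\right) = -4288$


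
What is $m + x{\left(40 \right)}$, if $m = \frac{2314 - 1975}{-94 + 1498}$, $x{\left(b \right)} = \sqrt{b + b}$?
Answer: $\frac{113}{468} + 4 \sqrt{5} \approx 9.1857$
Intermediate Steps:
$x{\left(b \right)} = \sqrt{2} \sqrt{b}$ ($x{\left(b \right)} = \sqrt{2 b} = \sqrt{2} \sqrt{b}$)
$m = \frac{113}{468}$ ($m = \frac{339}{1404} = 339 \cdot \frac{1}{1404} = \frac{113}{468} \approx 0.24145$)
$m + x{\left(40 \right)} = \frac{113}{468} + \sqrt{2} \sqrt{40} = \frac{113}{468} + \sqrt{2} \cdot 2 \sqrt{10} = \frac{113}{468} + 4 \sqrt{5}$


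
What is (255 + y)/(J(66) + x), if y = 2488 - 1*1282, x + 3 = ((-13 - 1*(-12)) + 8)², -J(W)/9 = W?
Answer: -1461/548 ≈ -2.6661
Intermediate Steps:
J(W) = -9*W
x = 46 (x = -3 + ((-13 - 1*(-12)) + 8)² = -3 + ((-13 + 12) + 8)² = -3 + (-1 + 8)² = -3 + 7² = -3 + 49 = 46)
y = 1206 (y = 2488 - 1282 = 1206)
(255 + y)/(J(66) + x) = (255 + 1206)/(-9*66 + 46) = 1461/(-594 + 46) = 1461/(-548) = 1461*(-1/548) = -1461/548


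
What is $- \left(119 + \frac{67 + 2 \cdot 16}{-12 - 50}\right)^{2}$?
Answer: $- \frac{52983841}{3844} \approx -13784.0$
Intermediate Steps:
$- \left(119 + \frac{67 + 2 \cdot 16}{-12 - 50}\right)^{2} = - \left(119 + \frac{67 + 32}{-62}\right)^{2} = - \left(119 + 99 \left(- \frac{1}{62}\right)\right)^{2} = - \left(119 - \frac{99}{62}\right)^{2} = - \left(\frac{7279}{62}\right)^{2} = \left(-1\right) \frac{52983841}{3844} = - \frac{52983841}{3844}$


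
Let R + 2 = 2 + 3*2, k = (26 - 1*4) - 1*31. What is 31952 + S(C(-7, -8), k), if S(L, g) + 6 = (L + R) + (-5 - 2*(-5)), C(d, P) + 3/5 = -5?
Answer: 159757/5 ≈ 31951.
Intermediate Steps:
C(d, P) = -28/5 (C(d, P) = -⅗ - 5 = -28/5)
k = -9 (k = (26 - 4) - 31 = 22 - 31 = -9)
R = 6 (R = -2 + (2 + 3*2) = -2 + (2 + 6) = -2 + 8 = 6)
S(L, g) = 5 + L (S(L, g) = -6 + ((L + 6) + (-5 - 2*(-5))) = -6 + ((6 + L) + (-5 + 10)) = -6 + ((6 + L) + 5) = -6 + (11 + L) = 5 + L)
31952 + S(C(-7, -8), k) = 31952 + (5 - 28/5) = 31952 - ⅗ = 159757/5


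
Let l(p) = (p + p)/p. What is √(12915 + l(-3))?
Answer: √12917 ≈ 113.65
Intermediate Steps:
l(p) = 2 (l(p) = (2*p)/p = 2)
√(12915 + l(-3)) = √(12915 + 2) = √12917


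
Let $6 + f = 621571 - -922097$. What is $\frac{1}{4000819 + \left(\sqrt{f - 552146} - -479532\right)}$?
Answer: $\frac{4480351}{20073544091685} - \frac{2 \sqrt{247879}}{20073544091685} \approx 2.2315 \cdot 10^{-7}$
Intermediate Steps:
$f = 1543662$ ($f = -6 + \left(621571 - -922097\right) = -6 + \left(621571 + 922097\right) = -6 + 1543668 = 1543662$)
$\frac{1}{4000819 + \left(\sqrt{f - 552146} - -479532\right)} = \frac{1}{4000819 + \left(\sqrt{1543662 - 552146} - -479532\right)} = \frac{1}{4000819 + \left(\sqrt{991516} + 479532\right)} = \frac{1}{4000819 + \left(2 \sqrt{247879} + 479532\right)} = \frac{1}{4000819 + \left(479532 + 2 \sqrt{247879}\right)} = \frac{1}{4480351 + 2 \sqrt{247879}}$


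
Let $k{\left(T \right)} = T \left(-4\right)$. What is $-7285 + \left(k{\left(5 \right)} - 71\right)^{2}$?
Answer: $996$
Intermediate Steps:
$k{\left(T \right)} = - 4 T$
$-7285 + \left(k{\left(5 \right)} - 71\right)^{2} = -7285 + \left(\left(-4\right) 5 - 71\right)^{2} = -7285 + \left(-20 - 71\right)^{2} = -7285 + \left(-91\right)^{2} = -7285 + 8281 = 996$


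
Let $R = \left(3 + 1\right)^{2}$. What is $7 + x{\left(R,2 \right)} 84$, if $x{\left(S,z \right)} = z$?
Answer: $175$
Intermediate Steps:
$R = 16$ ($R = 4^{2} = 16$)
$7 + x{\left(R,2 \right)} 84 = 7 + 2 \cdot 84 = 7 + 168 = 175$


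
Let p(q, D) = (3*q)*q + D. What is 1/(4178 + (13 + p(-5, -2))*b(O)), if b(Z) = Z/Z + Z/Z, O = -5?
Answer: 1/4350 ≈ 0.00022989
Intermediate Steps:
p(q, D) = D + 3*q**2 (p(q, D) = 3*q**2 + D = D + 3*q**2)
b(Z) = 2 (b(Z) = 1 + 1 = 2)
1/(4178 + (13 + p(-5, -2))*b(O)) = 1/(4178 + (13 + (-2 + 3*(-5)**2))*2) = 1/(4178 + (13 + (-2 + 3*25))*2) = 1/(4178 + (13 + (-2 + 75))*2) = 1/(4178 + (13 + 73)*2) = 1/(4178 + 86*2) = 1/(4178 + 172) = 1/4350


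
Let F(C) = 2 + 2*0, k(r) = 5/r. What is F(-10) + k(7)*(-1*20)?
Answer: -86/7 ≈ -12.286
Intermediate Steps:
F(C) = 2 (F(C) = 2 + 0 = 2)
F(-10) + k(7)*(-1*20) = 2 + (5/7)*(-1*20) = 2 + (5*(1/7))*(-20) = 2 + (5/7)*(-20) = 2 - 100/7 = -86/7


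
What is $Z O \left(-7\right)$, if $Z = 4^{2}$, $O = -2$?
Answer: $224$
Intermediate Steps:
$Z = 16$
$Z O \left(-7\right) = 16 \left(-2\right) \left(-7\right) = \left(-32\right) \left(-7\right) = 224$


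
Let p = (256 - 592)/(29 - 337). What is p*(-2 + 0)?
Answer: -24/11 ≈ -2.1818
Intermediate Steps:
p = 12/11 (p = -336/(-308) = -336*(-1/308) = 12/11 ≈ 1.0909)
p*(-2 + 0) = 12*(-2 + 0)/11 = (12/11)*(-2) = -24/11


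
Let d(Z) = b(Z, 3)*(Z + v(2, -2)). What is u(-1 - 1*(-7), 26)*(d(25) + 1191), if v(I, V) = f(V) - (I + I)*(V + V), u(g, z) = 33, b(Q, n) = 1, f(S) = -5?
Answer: 40491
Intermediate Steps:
v(I, V) = -5 - 4*I*V (v(I, V) = -5 - (I + I)*(V + V) = -5 - 2*I*2*V = -5 - 4*I*V)
d(Z) = 11 + Z (d(Z) = 1*(Z + (-5 - 4*2*(-2))) = 1*(Z + (-5 + 16)) = 1*(Z + 11) = 1*(11 + Z) = 11 + Z)
u(-1 - 1*(-7), 26)*(d(25) + 1191) = 33*((11 + 25) + 1191) = 33*(36 + 1191) = 33*1227 = 40491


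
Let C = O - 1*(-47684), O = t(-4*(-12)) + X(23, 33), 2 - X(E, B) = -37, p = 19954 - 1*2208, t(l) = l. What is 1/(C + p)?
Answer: 1/65517 ≈ 1.5263e-5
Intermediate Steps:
p = 17746 (p = 19954 - 2208 = 17746)
X(E, B) = 39 (X(E, B) = 2 - 1*(-37) = 2 + 37 = 39)
O = 87 (O = -4*(-12) + 39 = 48 + 39 = 87)
C = 47771 (C = 87 - 1*(-47684) = 87 + 47684 = 47771)
1/(C + p) = 1/(47771 + 17746) = 1/65517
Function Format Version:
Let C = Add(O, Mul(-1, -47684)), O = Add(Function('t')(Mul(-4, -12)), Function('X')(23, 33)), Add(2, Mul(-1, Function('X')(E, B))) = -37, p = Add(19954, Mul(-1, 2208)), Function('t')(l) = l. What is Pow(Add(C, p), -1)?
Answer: Rational(1, 65517) ≈ 1.5263e-5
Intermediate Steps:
p = 17746 (p = Add(19954, -2208) = 17746)
Function('X')(E, B) = 39 (Function('X')(E, B) = Add(2, Mul(-1, -37)) = Add(2, 37) = 39)
O = 87 (O = Add(Mul(-4, -12), 39) = Add(48, 39) = 87)
C = 47771 (C = Add(87, Mul(-1, -47684)) = Add(87, 47684) = 47771)
Pow(Add(C, p), -1) = Pow(Add(47771, 17746), -1) = Pow(65517, -1) = Rational(1, 65517)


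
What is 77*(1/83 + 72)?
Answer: 460229/83 ≈ 5544.9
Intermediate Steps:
77*(1/83 + 72) = 77*(5977/83) = 460229/83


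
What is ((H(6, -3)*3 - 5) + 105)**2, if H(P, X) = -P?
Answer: 6724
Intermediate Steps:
((H(6, -3)*3 - 5) + 105)**2 = ((-1*6*3 - 5) + 105)**2 = ((-6*3 - 5) + 105)**2 = ((-18 - 5) + 105)**2 = (-23 + 105)**2 = 82**2 = 6724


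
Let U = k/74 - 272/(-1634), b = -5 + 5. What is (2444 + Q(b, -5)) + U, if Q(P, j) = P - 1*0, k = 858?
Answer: 74235201/30229 ≈ 2455.8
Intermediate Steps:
b = 0
Q(P, j) = P (Q(P, j) = P + 0 = P)
U = 355525/30229 (U = 858/74 - 272/(-1634) = 858*(1/74) - 272*(-1/1634) = 429/37 + 136/817 = 355525/30229 ≈ 11.761)
(2444 + Q(b, -5)) + U = (2444 + 0) + 355525/30229 = 2444 + 355525/30229 = 74235201/30229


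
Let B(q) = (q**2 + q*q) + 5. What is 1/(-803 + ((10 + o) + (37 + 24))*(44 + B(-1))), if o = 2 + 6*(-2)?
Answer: 1/2308 ≈ 0.00043328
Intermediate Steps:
B(q) = 5 + 2*q**2 (B(q) = (q**2 + q**2) + 5 = 2*q**2 + 5 = 5 + 2*q**2)
o = -10 (o = 2 - 12 = -10)
1/(-803 + ((10 + o) + (37 + 24))*(44 + B(-1))) = 1/(-803 + ((10 - 10) + (37 + 24))*(44 + (5 + 2*(-1)**2))) = 1/(-803 + (0 + 61)*(44 + (5 + 2*1))) = 1/(-803 + 61*(44 + (5 + 2))) = 1/(-803 + 61*(44 + 7)) = 1/(-803 + 61*51) = 1/(-803 + 3111) = 1/2308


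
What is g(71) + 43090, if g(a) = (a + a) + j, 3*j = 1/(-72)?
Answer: 9338111/216 ≈ 43232.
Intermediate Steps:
j = -1/216 (j = (1/3)/(-72) = (1/3)*(-1/72) = -1/216 ≈ -0.0046296)
g(a) = -1/216 + 2*a (g(a) = (a + a) - 1/216 = 2*a - 1/216 = -1/216 + 2*a)
g(71) + 43090 = (-1/216 + 2*71) + 43090 = (-1/216 + 142) + 43090 = 30671/216 + 43090 = 9338111/216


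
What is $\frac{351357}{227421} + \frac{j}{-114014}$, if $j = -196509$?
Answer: $\frac{28249963429}{8643059298} \approx 3.2685$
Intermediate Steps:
$\frac{351357}{227421} + \frac{j}{-114014} = \frac{351357}{227421} - \frac{196509}{-114014} = 351357 \cdot \frac{1}{227421} - - \frac{196509}{114014} = \frac{117119}{75807} + \frac{196509}{114014} = \frac{28249963429}{8643059298}$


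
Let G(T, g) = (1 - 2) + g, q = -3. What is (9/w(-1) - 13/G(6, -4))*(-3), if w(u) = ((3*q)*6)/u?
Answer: -83/10 ≈ -8.3000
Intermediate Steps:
G(T, g) = -1 + g
w(u) = -54/u (w(u) = ((3*(-3))*6)/u = (-9*6)/u = -54/u)
(9/w(-1) - 13/G(6, -4))*(-3) = (9/((-54/(-1))) - 13/(-1 - 4))*(-3) = (9/((-54*(-1))) - 13/(-5))*(-3) = (9/54 - 13*(-⅕))*(-3) = (9*(1/54) + 13/5)*(-3) = (⅙ + 13/5)*(-3) = (83/30)*(-3) = -83/10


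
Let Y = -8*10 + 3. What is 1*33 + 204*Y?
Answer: -15675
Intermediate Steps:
Y = -77 (Y = -80 + 3 = -77)
1*33 + 204*Y = 1*33 + 204*(-77) = 33 - 15708 = -15675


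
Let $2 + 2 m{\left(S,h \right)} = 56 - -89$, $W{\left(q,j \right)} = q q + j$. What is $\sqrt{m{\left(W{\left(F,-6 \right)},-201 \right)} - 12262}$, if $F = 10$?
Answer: $\frac{9 i \sqrt{602}}{2} \approx 110.41 i$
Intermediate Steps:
$W{\left(q,j \right)} = j + q^{2}$ ($W{\left(q,j \right)} = q^{2} + j = j + q^{2}$)
$m{\left(S,h \right)} = \frac{143}{2}$ ($m{\left(S,h \right)} = -1 + \frac{56 - -89}{2} = -1 + \frac{56 + 89}{2} = -1 + \frac{1}{2} \cdot 145 = -1 + \frac{145}{2} = \frac{143}{2}$)
$\sqrt{m{\left(W{\left(F,-6 \right)},-201 \right)} - 12262} = \sqrt{\frac{143}{2} - 12262} = \sqrt{- \frac{24381}{2}} = \frac{9 i \sqrt{602}}{2}$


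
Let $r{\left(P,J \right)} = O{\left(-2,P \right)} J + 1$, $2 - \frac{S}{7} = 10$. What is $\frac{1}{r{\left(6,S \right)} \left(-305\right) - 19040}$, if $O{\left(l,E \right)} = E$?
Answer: $\frac{1}{83135} \approx 1.2029 \cdot 10^{-5}$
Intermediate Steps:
$S = -56$ ($S = 14 - 70 = -56$)
$r{\left(P,J \right)} = 1 + J P$ ($r{\left(P,J \right)} = P J + 1 = J P + 1 = 1 + J P$)
$\frac{1}{r{\left(6,S \right)} \left(-305\right) - 19040} = \frac{1}{\left(1 - 336\right) \left(-305\right) - 19040} = \frac{1}{\left(-335\right) \left(-305\right) - 19040} = \frac{1}{102175 - 19040} = \frac{1}{83135}$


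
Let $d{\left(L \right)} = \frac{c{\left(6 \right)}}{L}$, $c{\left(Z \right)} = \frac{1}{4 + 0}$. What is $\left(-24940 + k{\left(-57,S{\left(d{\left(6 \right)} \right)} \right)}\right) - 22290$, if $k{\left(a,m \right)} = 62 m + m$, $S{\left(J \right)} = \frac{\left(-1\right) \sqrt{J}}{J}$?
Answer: $-47230 - 126 \sqrt{6} \approx -47539.0$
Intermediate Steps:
$c{\left(Z \right)} = \frac{1}{4}$
$d{\left(L \right)} = \frac{1}{4 L}$
$S{\left(J \right)} = - \frac{1}{\sqrt{J}}$
$k{\left(a,m \right)} = 63 m$
$\left(-24940 + k{\left(-57,S{\left(d{\left(6 \right)} \right)} \right)}\right) - 22290 = \left(-24940 + 63 \left(- \frac{1}{\frac{1}{12} \sqrt{6}}\right)\right) - 22290 = \left(-24940 + 63 \left(- \frac{1}{\sqrt{\frac{1}{24}}}\right)\right) - 22290 = \left(-24940 + 63 \left(- 2 \sqrt{6}\right)\right) - 22290 = \left(-24940 - 126 \sqrt{6}\right) - 22290 = -47230 - 126 \sqrt{6}$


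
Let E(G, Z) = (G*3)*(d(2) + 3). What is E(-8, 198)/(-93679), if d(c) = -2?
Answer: 24/93679 ≈ 0.00025619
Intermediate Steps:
E(G, Z) = 3*G (E(G, Z) = (G*3)*(-2 + 3) = (3*G)*1 = 3*G)
E(-8, 198)/(-93679) = (3*(-8))/(-93679) = -24*(-1/93679) = 24/93679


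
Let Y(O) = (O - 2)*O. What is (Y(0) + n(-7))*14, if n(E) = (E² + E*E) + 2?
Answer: 1400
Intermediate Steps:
Y(O) = O*(-2 + O) (Y(O) = (-2 + O)*O = O*(-2 + O))
n(E) = 2 + 2*E² (n(E) = (E² + E²) + 2 = 2*E² + 2 = 2 + 2*E²)
(Y(0) + n(-7))*14 = (0*(-2 + 0) + (2 + 2*(-7)²))*14 = (0*(-2) + (2 + 2*49))*14 = (0 + (2 + 98))*14 = (0 + 100)*14 = 100*14 = 1400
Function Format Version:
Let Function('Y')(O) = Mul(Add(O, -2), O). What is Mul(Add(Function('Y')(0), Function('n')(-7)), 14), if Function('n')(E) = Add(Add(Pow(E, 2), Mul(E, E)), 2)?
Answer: 1400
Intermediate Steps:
Function('Y')(O) = Mul(O, Add(-2, O)) (Function('Y')(O) = Mul(Add(-2, O), O) = Mul(O, Add(-2, O)))
Function('n')(E) = Add(2, Mul(2, Pow(E, 2))) (Function('n')(E) = Add(Add(Pow(E, 2), Pow(E, 2)), 2) = Add(Mul(2, Pow(E, 2)), 2) = Add(2, Mul(2, Pow(E, 2))))
Mul(Add(Function('Y')(0), Function('n')(-7)), 14) = Mul(Add(Mul(0, Add(-2, 0)), Add(2, Mul(2, Pow(-7, 2)))), 14) = Mul(Add(Mul(0, -2), Add(2, Mul(2, 49))), 14) = Mul(Add(0, Add(2, 98)), 14) = Mul(Add(0, 100), 14) = Mul(100, 14) = 1400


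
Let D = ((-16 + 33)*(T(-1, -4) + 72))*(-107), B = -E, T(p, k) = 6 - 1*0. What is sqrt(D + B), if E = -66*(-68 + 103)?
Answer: 6*I*sqrt(3877) ≈ 373.59*I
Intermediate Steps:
T(p, k) = 6 (T(p, k) = 6 + 0 = 6)
E = -2310 (E = -66*35 = -2310)
B = 2310 (B = -1*(-2310) = 2310)
D = -141882 (D = ((-16 + 33)*(6 + 72))*(-107) = (17*78)*(-107) = 1326*(-107) = -141882)
sqrt(D + B) = sqrt(-141882 + 2310) = sqrt(-139572) = 6*I*sqrt(3877)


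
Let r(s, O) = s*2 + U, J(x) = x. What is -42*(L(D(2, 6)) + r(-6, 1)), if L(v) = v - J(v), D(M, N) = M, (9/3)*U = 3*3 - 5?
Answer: 448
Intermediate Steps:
U = 4/3 (U = (3*3 - 5)/3 = (9 - 5)/3 = (⅓)*4 = 4/3 ≈ 1.3333)
r(s, O) = 4/3 + 2*s (r(s, O) = s*2 + 4/3 = 2*s + 4/3 = 4/3 + 2*s)
L(v) = 0 (L(v) = v - v = 0)
-42*(L(D(2, 6)) + r(-6, 1)) = -42*(0 + (4/3 + 2*(-6))) = -42*(0 + (4/3 - 12)) = -42*(0 - 32/3) = -42*(-32/3) = 448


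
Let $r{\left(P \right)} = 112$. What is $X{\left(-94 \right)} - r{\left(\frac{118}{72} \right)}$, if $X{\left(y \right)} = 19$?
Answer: $-93$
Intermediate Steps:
$X{\left(-94 \right)} - r{\left(\frac{118}{72} \right)} = 19 - 112 = -93$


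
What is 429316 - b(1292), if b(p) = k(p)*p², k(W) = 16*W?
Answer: -34506596092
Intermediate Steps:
b(p) = 16*p³ (b(p) = (16*p)*p² = 16*p³)
429316 - b(1292) = 429316 - 16*1292³ = 429316 - 16*2156689088 = 429316 - 1*34507025408 = 429316 - 34507025408 = -34506596092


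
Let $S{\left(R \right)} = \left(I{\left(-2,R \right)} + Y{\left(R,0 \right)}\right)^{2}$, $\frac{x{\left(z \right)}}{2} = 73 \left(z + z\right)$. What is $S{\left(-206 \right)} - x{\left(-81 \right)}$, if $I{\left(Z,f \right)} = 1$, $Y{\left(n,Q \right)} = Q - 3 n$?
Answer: $406813$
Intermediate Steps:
$x{\left(z \right)} = 292 z$ ($x{\left(z \right)} = 2 \cdot 73 \left(z + z\right) = 2 \cdot 73 \cdot 2 z = 2 \cdot 146 z = 292 z$)
$S{\left(R \right)} = \left(1 - 3 R\right)^{2}$ ($S{\left(R \right)} = \left(1 + \left(0 - 3 R\right)\right)^{2} = \left(1 - 3 R\right)^{2}$)
$S{\left(-206 \right)} - x{\left(-81 \right)} = \left(1 - -618\right)^{2} - 292 \left(-81\right) = \left(1 + 618\right)^{2} - -23652 = 619^{2} + 23652 = 383161 + 23652 = 406813$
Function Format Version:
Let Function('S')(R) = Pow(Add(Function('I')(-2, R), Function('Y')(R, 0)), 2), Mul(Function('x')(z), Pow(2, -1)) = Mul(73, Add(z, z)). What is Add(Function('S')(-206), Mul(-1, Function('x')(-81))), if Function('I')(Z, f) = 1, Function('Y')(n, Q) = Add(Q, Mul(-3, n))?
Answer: 406813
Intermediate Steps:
Function('x')(z) = Mul(292, z) (Function('x')(z) = Mul(2, Mul(73, Add(z, z))) = Mul(2, Mul(73, Mul(2, z))) = Mul(2, Mul(146, z)) = Mul(292, z))
Function('S')(R) = Pow(Add(1, Mul(-3, R)), 2) (Function('S')(R) = Pow(Add(1, Add(0, Mul(-3, R))), 2) = Pow(Add(1, Mul(-3, R)), 2))
Add(Function('S')(-206), Mul(-1, Function('x')(-81))) = Add(Pow(Add(1, Mul(-3, -206)), 2), Mul(-1, Mul(292, -81))) = Add(Pow(Add(1, 618), 2), Mul(-1, -23652)) = Add(Pow(619, 2), 23652) = Add(383161, 23652) = 406813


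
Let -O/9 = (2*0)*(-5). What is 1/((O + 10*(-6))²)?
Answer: 1/3600 ≈ 0.00027778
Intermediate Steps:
O = 0 (O = -9*2*0*(-5) = -0*(-5) = -9*0 = 0)
1/((O + 10*(-6))²) = 1/((0 + 10*(-6))²) = 1/((0 - 60)²) = 1/((-60)²) = 1/3600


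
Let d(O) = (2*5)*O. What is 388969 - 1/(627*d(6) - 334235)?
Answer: 115374039936/296615 ≈ 3.8897e+5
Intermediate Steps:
d(O) = 10*O
388969 - 1/(627*d(6) - 334235) = 388969 - 1/(627*(10*6) - 334235) = 388969 - 1/(627*60 - 334235) = 388969 - 1/(37620 - 334235) = 388969 - 1/(-296615) = 388969 - 1*(-1/296615) = 388969 + 1/296615 = 115374039936/296615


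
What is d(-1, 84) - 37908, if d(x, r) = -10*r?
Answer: -38748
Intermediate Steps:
d(-1, 84) - 37908 = -10*84 - 37908 = -840 - 37908 = -38748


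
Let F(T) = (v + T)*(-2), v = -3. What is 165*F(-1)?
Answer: 1320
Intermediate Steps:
F(T) = 6 - 2*T (F(T) = (-3 + T)*(-2) = 6 - 2*T)
165*F(-1) = 165*(6 - 2*(-1)) = 165*(6 + 2) = 165*8 = 1320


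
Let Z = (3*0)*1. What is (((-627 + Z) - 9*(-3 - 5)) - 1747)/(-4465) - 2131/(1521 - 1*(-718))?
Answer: -4360737/9997135 ≈ -0.43620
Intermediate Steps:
Z = 0 (Z = 0*1 = 0)
(((-627 + Z) - 9*(-3 - 5)) - 1747)/(-4465) - 2131/(1521 - 1*(-718)) = (((-627 + 0) - 9*(-3 - 5)) - 1747)/(-4465) - 2131/(1521 - 1*(-718)) = ((-627 - 9*(-8)) - 1747)*(-1/4465) - 2131/(1521 + 718) = ((-627 + 72) - 1747)*(-1/4465) - 2131/2239 = (-555 - 1747)*(-1/4465) - 2131*1/2239 = -2302*(-1/4465) - 2131/2239 = 2302/4465 - 2131/2239 = -4360737/9997135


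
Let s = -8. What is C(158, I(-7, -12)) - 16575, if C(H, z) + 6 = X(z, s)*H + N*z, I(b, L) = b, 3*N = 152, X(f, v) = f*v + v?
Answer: -28055/3 ≈ -9351.7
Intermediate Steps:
X(f, v) = v + f*v
N = 152/3 (N = (⅓)*152 = 152/3 ≈ 50.667)
C(H, z) = -6 + 152*z/3 + H*(-8 - 8*z) (C(H, z) = -6 + ((-8*(1 + z))*H + 152*z/3) = -6 + ((-8 - 8*z)*H + 152*z/3) = -6 + (H*(-8 - 8*z) + 152*z/3) = -6 + (152*z/3 + H*(-8 - 8*z)) = -6 + 152*z/3 + H*(-8 - 8*z))
C(158, I(-7, -12)) - 16575 = (-6 + (152/3)*(-7) + 8*158*(-1 - 1*(-7))) - 16575 = (-6 - 1064/3 + 8*158*(-1 + 7)) - 16575 = (-6 - 1064/3 + 8*158*6) - 16575 = (-6 - 1064/3 + 7584) - 16575 = 21670/3 - 16575 = -28055/3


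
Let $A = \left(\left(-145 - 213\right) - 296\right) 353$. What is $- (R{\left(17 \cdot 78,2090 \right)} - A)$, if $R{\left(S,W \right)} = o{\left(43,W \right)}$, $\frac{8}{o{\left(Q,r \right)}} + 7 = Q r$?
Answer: $- \frac{20745951914}{89863} \approx -2.3086 \cdot 10^{5}$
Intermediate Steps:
$o{\left(Q,r \right)} = \frac{8}{-7 + Q r}$
$A = -230862$ ($A = \left(-358 - 296\right) 353 = \left(-654\right) 353 = -230862$)
$R{\left(S,W \right)} = \frac{8}{-7 + 43 W}$
$- (R{\left(17 \cdot 78,2090 \right)} - A) = - (\frac{8}{-7 + 43 \cdot 2090} - -230862) = - (\frac{8}{-7 + 89870} + 230862) = - (\frac{8}{89863} + 230862) = \left(-1\right) \frac{20745951914}{89863} = - \frac{20745951914}{89863}$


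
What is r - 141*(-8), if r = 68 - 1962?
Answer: -766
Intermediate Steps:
r = -1894
r - 141*(-8) = -1894 - 141*(-8) = -1894 + 1128 = -766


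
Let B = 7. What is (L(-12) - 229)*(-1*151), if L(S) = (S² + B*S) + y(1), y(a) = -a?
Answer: 25670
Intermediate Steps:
L(S) = -1 + S² + 7*S (L(S) = (S² + 7*S) - 1*1 = (S² + 7*S) - 1 = -1 + S² + 7*S)
(L(-12) - 229)*(-1*151) = ((-1 + (-12)² + 7*(-12)) - 229)*(-1*151) = ((-1 + 144 - 84) - 229)*(-151) = (59 - 229)*(-151) = -170*(-151) = 25670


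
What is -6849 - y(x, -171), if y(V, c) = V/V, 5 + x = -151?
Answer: -6850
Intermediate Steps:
x = -156 (x = -5 - 151 = -156)
y(V, c) = 1
-6849 - y(x, -171) = -6849 - 1*1 = -6849 - 1 = -6850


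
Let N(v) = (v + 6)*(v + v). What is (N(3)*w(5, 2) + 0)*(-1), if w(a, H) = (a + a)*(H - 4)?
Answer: 1080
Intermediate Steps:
N(v) = 2*v*(6 + v) (N(v) = (6 + v)*(2*v) = 2*v*(6 + v))
w(a, H) = 2*a*(-4 + H) (w(a, H) = (2*a)*(-4 + H) = 2*a*(-4 + H))
(N(3)*w(5, 2) + 0)*(-1) = ((2*3*(6 + 3))*(2*5*(-4 + 2)) + 0)*(-1) = ((2*3*9)*(2*5*(-2)) + 0)*(-1) = (54*(-20) + 0)*(-1) = (-1080 + 0)*(-1) = -1080*(-1) = 1080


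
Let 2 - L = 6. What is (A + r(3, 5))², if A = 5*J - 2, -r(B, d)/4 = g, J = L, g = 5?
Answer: 1764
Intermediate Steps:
L = -4 (L = 2 - 1*6 = 2 - 6 = -4)
J = -4
r(B, d) = -20 (r(B, d) = -4*5 = -20)
A = -22 (A = 5*(-4) - 2 = -20 - 2 = -22)
(A + r(3, 5))² = (-22 - 20)² = (-42)² = 1764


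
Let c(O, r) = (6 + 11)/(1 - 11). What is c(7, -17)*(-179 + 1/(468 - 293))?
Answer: 266254/875 ≈ 304.29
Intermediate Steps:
c(O, r) = -17/10 (c(O, r) = 17/(-10) = 17*(-⅒) = -17/10)
c(7, -17)*(-179 + 1/(468 - 293)) = -17*(-179 + 1/(468 - 293))/10 = -17*(-179 + 1/175)/10 = -17/10*(-31324/175) = 266254/875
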